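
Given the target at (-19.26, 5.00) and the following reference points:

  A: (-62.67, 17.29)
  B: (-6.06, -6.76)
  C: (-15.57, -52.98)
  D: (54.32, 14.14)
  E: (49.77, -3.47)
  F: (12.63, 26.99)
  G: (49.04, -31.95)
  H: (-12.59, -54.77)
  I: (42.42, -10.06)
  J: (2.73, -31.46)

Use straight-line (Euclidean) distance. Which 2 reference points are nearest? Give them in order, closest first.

Distances from (-19.26, 5.00):
A: √((-43.41)² + (12.29)²) = √(1884.4281 + 151.0441) = 45.12
B: √((13.20)² + (-11.76)²) = √(174.2400 + 138.2976) = 17.68
C: √((3.69)² + (-57.98)²) = √(13.6161 + 3361.6804) = 58.10
D: √((73.58)² + (9.14)²) = √(5414.0164 + 83.5396) = 74.15
E: √((69.03)² + (-8.47)²) = √(4765.1409 + 71.7409) = 69.55
F: √((31.89)² + (21.99)²) = √(1016.9721 + 483.5601) = 38.74
G: √((68.30)² + (-36.95)²) = √(4664.8900 + 1365.3025) = 77.65
H: √((6.67)² + (-59.77)²) = √(44.4889 + 3572.4529) = 60.14
I: √((61.68)² + (-15.06)²) = √(3804.4224 + 226.8036) = 63.49
J: √((21.99)² + (-36.46)²) = √(483.5601 + 1329.3316) = 42.58
Sorted: B (17.68) < F (38.74) < J (42.58) < A (45.12) < …

B, F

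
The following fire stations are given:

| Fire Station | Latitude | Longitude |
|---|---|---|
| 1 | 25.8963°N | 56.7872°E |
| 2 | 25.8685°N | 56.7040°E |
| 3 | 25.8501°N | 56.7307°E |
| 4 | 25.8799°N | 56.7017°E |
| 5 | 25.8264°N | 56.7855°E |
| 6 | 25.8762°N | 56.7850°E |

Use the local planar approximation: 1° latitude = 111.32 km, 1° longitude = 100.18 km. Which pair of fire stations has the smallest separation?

Pairwise distances:
2–4: 1.2898 km
1–6: 2.2484 km
2–3: 3.3690 km
3–4: 4.4097 km
5–6: 5.5440 km
3–5: 6.0909 km
3–6: 6.1671 km
1–3: 7.6477 km
1–5: 7.7831 km
2–6: 8.1597 km
4–6: 8.3552 km
1–4: 8.7578 km
1–2: 8.8909 km
2–5: 9.4141 km
4–5: 10.2930 km
Closest pair: 2–4 at 1.2898 km.

2 and 4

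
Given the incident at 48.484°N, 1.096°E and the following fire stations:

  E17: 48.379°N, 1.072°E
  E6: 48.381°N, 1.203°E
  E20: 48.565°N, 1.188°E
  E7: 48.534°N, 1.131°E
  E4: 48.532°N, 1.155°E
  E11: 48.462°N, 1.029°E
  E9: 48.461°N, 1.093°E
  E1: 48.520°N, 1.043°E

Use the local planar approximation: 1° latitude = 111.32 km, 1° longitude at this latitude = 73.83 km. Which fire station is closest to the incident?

Distances from 48.484°N, 1.096°E:
E17: 11.822 km
E6: 13.924 km
E20: 11.289 km
E7: 6.137 km
E4: 6.894 km
E11: 5.520 km
E9: 2.570 km
E1: 5.601 km
Minimum: E9 at 2.570 km.

E9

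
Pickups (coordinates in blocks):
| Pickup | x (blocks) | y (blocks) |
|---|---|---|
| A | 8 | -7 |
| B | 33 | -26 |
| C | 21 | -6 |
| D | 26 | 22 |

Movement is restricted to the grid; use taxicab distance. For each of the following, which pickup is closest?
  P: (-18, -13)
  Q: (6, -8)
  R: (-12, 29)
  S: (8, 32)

P→A; Q→A; R→D; S→D

P at (-18, -13):
  A: |26| + |6| = 26 + 6 = 32 blocks
  B: |51| + |-13| = 51 + 13 = 64 blocks
  C: |39| + |7| = 39 + 7 = 46 blocks
  D: |44| + |35| = 44 + 35 = 79 blocks
  → nearest: A (32 blocks)
Q at (6, -8):
  A: |2| + |1| = 2 + 1 = 3 blocks
  B: |27| + |-18| = 27 + 18 = 45 blocks
  C: |15| + |2| = 15 + 2 = 17 blocks
  D: |20| + |30| = 20 + 30 = 50 blocks
  → nearest: A (3 blocks)
R at (-12, 29):
  A: |20| + |-36| = 20 + 36 = 56 blocks
  B: |45| + |-55| = 45 + 55 = 100 blocks
  C: |33| + |-35| = 33 + 35 = 68 blocks
  D: |38| + |-7| = 38 + 7 = 45 blocks
  → nearest: D (45 blocks)
S at (8, 32):
  A: |0| + |-39| = 0 + 39 = 39 blocks
  B: |25| + |-58| = 25 + 58 = 83 blocks
  C: |13| + |-38| = 13 + 38 = 51 blocks
  D: |18| + |-10| = 18 + 10 = 28 blocks
  → nearest: D (28 blocks)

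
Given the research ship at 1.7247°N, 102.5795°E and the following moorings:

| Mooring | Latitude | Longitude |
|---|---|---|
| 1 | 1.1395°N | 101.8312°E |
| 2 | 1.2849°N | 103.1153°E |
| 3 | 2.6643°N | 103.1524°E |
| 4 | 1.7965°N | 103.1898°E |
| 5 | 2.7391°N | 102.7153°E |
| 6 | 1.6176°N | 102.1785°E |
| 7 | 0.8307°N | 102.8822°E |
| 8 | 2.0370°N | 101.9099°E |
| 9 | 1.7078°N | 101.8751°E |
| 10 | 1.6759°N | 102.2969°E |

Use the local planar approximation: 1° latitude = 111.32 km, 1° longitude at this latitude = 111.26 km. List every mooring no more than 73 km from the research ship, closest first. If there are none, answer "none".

10, 6, 4

Distances from 1.7247°N, 102.5795°E:
1: √((-0.5852·111.32)² + (-0.7483·111.26)²) = √(4243.801190 + 6931.537891) = 105.7135 km
2: √((-0.4398·111.32)² + (0.5358·111.26)²) = √(2396.938247 + 3553.722645) = 77.1405 km
3: √((0.9396·111.32)² + (0.5729·111.26)²) = √(10940.380116 + 4062.896469) = 122.4879 km
4: √((0.0718·111.32)² + (0.6103·111.26)²) = √(63.884468 + 4610.678616) = 68.3708 km
5: √((1.0144·111.32)² + (0.1358·111.26)²) = √(12751.605736 + 228.285145) = 113.9293 km
6: √((-0.1071·111.32)² + (-0.4010·111.26)²) = √(142.142954 + 1990.521425) = 46.1808 km
7: √((-0.8940·111.32)² + (0.3027·111.26)²) = √(9904.246323 + 1134.234761) = 105.0642 km
8: √((0.3123·111.32)² + (-0.6696·111.26)²) = √(1208.621634 + 5550.204704) = 82.2121 km
9: √((-0.0169·111.32)² + (-0.7044·111.26)²) = √(3.539320 + 6142.098909) = 78.3941 km
10: √((-0.0488·111.32)² + (-0.2826·111.26)²) = √(29.511144 + 988.604143) = 31.9079 km
Threshold 73 km: 10 (31.9079 km), 6 (46.1808 km), 4 (68.3708 km) are within range.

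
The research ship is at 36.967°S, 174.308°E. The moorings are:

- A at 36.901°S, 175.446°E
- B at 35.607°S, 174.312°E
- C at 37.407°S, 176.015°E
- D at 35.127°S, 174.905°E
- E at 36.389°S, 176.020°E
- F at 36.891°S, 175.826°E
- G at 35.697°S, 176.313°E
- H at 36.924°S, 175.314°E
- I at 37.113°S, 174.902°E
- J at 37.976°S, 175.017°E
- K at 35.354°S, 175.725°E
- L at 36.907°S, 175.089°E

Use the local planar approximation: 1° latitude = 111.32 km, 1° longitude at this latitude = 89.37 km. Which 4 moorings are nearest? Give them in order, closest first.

I, L, H, A

Distances from 36.967°S, 174.308°E:
A: 101.968 km
B: 151.396 km
C: 160.225 km
D: 211.664 km
E: 165.980 km
F: 135.927 km
G: 228.244 km
H: 90.034 km
I: 55.518 km
J: 128.962 km
K: 219.724 km
L: 70.117 km
Sorted: I (55.518 km) < L (70.117 km) < H (90.034 km) < A (101.968 km) < J (128.962 km) < F (135.927 km) < …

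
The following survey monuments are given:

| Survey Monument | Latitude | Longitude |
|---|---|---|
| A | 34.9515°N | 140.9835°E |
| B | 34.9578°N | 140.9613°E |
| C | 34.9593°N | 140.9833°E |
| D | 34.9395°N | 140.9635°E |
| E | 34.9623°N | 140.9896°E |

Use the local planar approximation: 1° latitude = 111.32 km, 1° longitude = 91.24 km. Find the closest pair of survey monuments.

C and E

Pairwise distances:
A–B: √((0.0063·111.32)² + (-0.0222·91.24)²) = √(0.491844 + 4.102764) = 2.1435 km
A–C: √((0.0078·111.32)² + (-0.0002·91.24)²) = √(0.753938 + 0.000333) = 0.8685 km
A–D: √((-0.0120·111.32)² + (-0.0200·91.24)²) = √(1.784469 + 3.329895) = 2.2615 km
A–E: √((0.0108·111.32)² + (0.0061·91.24)²) = √(1.445419 + 0.309763) = 1.3248 km
B–C: √((0.0015·111.32)² + (0.0220·91.24)²) = √(0.027882 + 4.029173) = 2.0142 km
B–D: √((-0.0183·111.32)² + (0.0022·91.24)²) = √(4.150005 + 0.040292) = 2.0470 km
B–E: √((0.0045·111.32)² + (0.0283·91.24)²) = √(0.250941 + 6.667199) = 2.6302 km
C–D: √((-0.0198·111.32)² + (-0.0198·91.24)²) = √(4.858216 + 3.263630) = 2.8499 km
C–E: √((0.0030·111.32)² + (0.0063·91.24)²) = √(0.111529 + 0.330409) = 0.6648 km
D–E: √((0.0228·111.32)² + (0.0261·91.24)²) = √(6.441931 + 5.670895) = 3.4803 km
Closest pair: C–E at 0.6648 km.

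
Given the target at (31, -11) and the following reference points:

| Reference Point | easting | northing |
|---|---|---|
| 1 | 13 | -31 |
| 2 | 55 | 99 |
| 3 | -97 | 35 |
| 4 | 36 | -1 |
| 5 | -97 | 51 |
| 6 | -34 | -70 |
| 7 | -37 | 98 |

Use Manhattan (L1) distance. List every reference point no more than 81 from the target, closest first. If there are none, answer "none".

Distances from (31, -11):
1: |-18| + |-20| = 18 + 20 = 38
2: |24| + |110| = 24 + 110 = 134
3: |-128| + |46| = 128 + 46 = 174
4: |5| + |10| = 5 + 10 = 15
5: |-128| + |62| = 128 + 62 = 190
6: |-65| + |-59| = 65 + 59 = 124
7: |-68| + |109| = 68 + 109 = 177
Threshold 81: 4 (15), 1 (38) are within range.

4, 1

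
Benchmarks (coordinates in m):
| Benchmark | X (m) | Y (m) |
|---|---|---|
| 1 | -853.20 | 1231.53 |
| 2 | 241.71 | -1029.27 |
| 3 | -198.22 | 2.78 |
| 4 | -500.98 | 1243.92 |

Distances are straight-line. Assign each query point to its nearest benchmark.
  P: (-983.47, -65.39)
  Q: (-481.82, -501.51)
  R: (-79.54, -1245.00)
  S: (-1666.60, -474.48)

P→3; Q→3; R→2; S→3

P at (-983.47, -65.39):
  1: √((130.27)² + (1296.92)²) = √(16970.2729 + 1682001.4864) = 1303.45 m
  2: √((1225.18)² + (-963.88)²) = √(1501066.0324 + 929064.6544) = 1558.89 m
  3: √((785.25)² + (68.17)²) = √(616617.5625 + 4647.1489) = 788.20 m
  4: √((482.49)² + (1309.31)²) = √(232796.6001 + 1714292.6761) = 1395.38 m
  → nearest: 3 (788.20 m)
Q at (-481.82, -501.51):
  1: √((-371.38)² + (1733.04)²) = √(137923.1044 + 3003427.6416) = 1772.39 m
  2: √((723.53)² + (-527.76)²) = √(523495.6609 + 278530.6176) = 895.56 m
  3: √((283.60)² + (504.29)²) = √(80428.9600 + 254308.4041) = 578.56 m
  4: √((-19.16)² + (1745.43)²) = √(367.1056 + 3046525.8849) = 1745.54 m
  → nearest: 3 (578.56 m)
R at (-79.54, -1245.00):
  1: √((-773.66)² + (2476.53)²) = √(598549.7956 + 6133200.8409) = 2594.56 m
  2: √((321.25)² + (215.73)²) = √(103201.5625 + 46539.4329) = 386.96 m
  3: √((-118.68)² + (1247.78)²) = √(14084.9424 + 1556954.9284) = 1253.41 m
  4: √((-421.44)² + (2488.92)²) = √(177611.6736 + 6194722.7664) = 2524.35 m
  → nearest: 2 (386.96 m)
S at (-1666.60, -474.48):
  1: √((813.40)² + (1706.01)²) = √(661619.5600 + 2910470.1201) = 1890.00 m
  2: √((1908.31)² + (-554.79)²) = √(3641647.0561 + 307791.9441) = 1987.32 m
  3: √((1468.38)² + (477.26)²) = √(2156139.8244 + 227777.1076) = 1543.99 m
  4: √((1165.62)² + (1718.40)²) = √(1358669.9844 + 2952898.5600) = 2076.43 m
  → nearest: 3 (1543.99 m)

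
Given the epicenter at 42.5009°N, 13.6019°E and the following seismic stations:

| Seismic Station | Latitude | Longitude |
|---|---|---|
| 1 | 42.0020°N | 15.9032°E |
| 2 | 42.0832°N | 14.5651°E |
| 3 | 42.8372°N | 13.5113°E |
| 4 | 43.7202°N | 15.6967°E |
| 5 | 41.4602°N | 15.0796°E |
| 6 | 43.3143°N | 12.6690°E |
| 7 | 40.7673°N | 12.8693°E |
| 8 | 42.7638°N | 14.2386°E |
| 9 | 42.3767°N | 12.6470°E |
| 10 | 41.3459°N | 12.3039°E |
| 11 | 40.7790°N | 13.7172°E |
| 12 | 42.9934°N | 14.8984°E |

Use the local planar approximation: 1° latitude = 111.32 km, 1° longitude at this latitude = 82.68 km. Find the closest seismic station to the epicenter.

Distances from 42.5009°N, 13.6019°E:
1: √((-0.4989·111.32)² + (2.3013·82.68)²) = √(3084.419238 + 36203.237624) = 198.2111 km
2: √((-0.4177·111.32)² + (0.9632·82.68)²) = √(2162.097855 + 6342.111656) = 92.2183 km
3: √((0.3363·111.32)² + (-0.0906·82.68)²) = √(1401.522680 + 56.112204) = 38.1790 km
4: √((1.2193·111.32)² + (2.0948·82.68)²) = √(18423.305041 + 29997.569373) = 220.0474 km
5: √((-1.0407·111.32)² + (1.4777·82.68)²) = √(13421.390251 + 14927.032643) = 168.3699 km
6: √((0.8134·111.32)² + (-0.9329·82.68)²) = √(8198.883802 + 5949.371957) = 118.9464 km
7: √((-1.7336·111.32)² + (-0.7326·82.68)²) = √(37242.960117 + 3668.890621) = 202.2668 km
8: √((0.2629·111.32)² + (0.6367·82.68)²) = √(856.500395 + 2771.217645) = 60.2305 km
9: √((-0.1242·111.32)² + (-0.9549·82.68)²) = √(191.156727 + 6233.281244) = 80.1526 km
10: √((-1.1550·111.32)² + (-1.2980·82.68)²) = √(16531.427765 + 11517.290491) = 167.4775 km
11: √((-1.7219·111.32)² + (0.1153·82.68)²) = √(36741.953855 + 90.878165) = 191.9188 km
12: √((0.4925·111.32)² + (1.2965·82.68)²) = √(3005.791590 + 11490.686557) = 120.4013 km
Minimum: 3 at 38.1790 km.

3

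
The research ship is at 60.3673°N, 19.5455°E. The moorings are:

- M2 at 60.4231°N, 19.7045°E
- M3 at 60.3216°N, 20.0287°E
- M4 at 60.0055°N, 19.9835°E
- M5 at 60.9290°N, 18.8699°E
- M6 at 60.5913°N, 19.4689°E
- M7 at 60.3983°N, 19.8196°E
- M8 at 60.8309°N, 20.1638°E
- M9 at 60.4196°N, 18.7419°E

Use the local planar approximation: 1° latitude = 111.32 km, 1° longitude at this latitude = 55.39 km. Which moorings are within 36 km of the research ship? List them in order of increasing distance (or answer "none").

Distances from 60.3673°N, 19.5455°E:
M2: √((0.0558·111.32)² + (0.1590·55.39)²) = √(38.584670 + 77.563425) = 10.7772 km
M3: √((-0.0457·111.32)² + (0.4832·55.39)²) = √(25.880865 + 716.335677) = 27.2437 km
M4: √((-0.3618·111.32)² + (0.4380·55.39)²) = √(1622.122022 + 588.587387) = 47.0182 km
M5: √((0.5617·111.32)² + (-0.6756·55.39)²) = √(3909.806309 + 1400.367465) = 72.8709 km
M6: √((0.2240·111.32)² + (-0.0766·55.39)²) = √(621.788137 + 18.001980) = 25.2941 km
M7: √((0.0310·111.32)² + (0.2741·55.39)²) = √(11.908849 + 230.505239) = 15.5697 km
M8: √((0.4636·111.32)² + (0.6183·55.39)²) = √(2663.380710 + 1172.900640) = 61.9377 km
M9: √((0.0523·111.32)² + (-0.8036·55.39)²) = √(33.896103 + 1981.265086) = 44.8905 km
Threshold 36 km: M2 (10.7772 km), M7 (15.5697 km), M6 (25.2941 km), M3 (27.2437 km) are within range.

M2, M7, M6, M3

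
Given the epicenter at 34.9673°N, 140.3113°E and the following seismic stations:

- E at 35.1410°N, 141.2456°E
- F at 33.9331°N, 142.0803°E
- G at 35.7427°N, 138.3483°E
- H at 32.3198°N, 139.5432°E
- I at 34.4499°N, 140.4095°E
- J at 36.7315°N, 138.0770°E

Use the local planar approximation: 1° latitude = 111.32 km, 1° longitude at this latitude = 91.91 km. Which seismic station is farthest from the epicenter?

Distances from 34.9673°N, 140.3113°E:
E: 88.0216 km
F: 199.2219 km
G: 200.0046 km
H: 303.0569 km
I: 58.2998 km
J: 284.1475 km
Maximum: H at 303.0569 km.

H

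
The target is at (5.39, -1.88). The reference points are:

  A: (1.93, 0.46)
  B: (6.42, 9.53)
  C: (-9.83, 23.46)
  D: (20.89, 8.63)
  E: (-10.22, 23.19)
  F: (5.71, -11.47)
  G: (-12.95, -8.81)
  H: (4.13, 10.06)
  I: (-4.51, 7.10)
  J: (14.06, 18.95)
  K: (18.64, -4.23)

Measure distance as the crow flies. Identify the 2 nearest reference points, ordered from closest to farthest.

Distances from (5.39, -1.88):
A: √((-3.46)² + (2.34)²) = √(11.9716 + 5.4756) = 4.18
B: √((1.03)² + (11.41)²) = √(1.0609 + 130.1881) = 11.46
C: √((-15.22)² + (25.34)²) = √(231.6484 + 642.1156) = 29.56
D: √((15.50)² + (10.51)²) = √(240.2500 + 110.4601) = 18.73
E: √((-15.61)² + (25.07)²) = √(243.6721 + 628.5049) = 29.53
F: √((0.32)² + (-9.59)²) = √(0.1024 + 91.9681) = 9.60
G: √((-18.34)² + (-6.93)²) = √(336.3556 + 48.0249) = 19.61
H: √((-1.26)² + (11.94)²) = √(1.5876 + 142.5636) = 12.01
I: √((-9.90)² + (8.98)²) = √(98.0100 + 80.6404) = 13.37
J: √((8.67)² + (20.83)²) = √(75.1689 + 433.8889) = 22.56
K: √((13.25)² + (-2.35)²) = √(175.5625 + 5.5225) = 13.46
Sorted: A (4.18) < F (9.60) < B (11.46) < H (12.01) < …

A, F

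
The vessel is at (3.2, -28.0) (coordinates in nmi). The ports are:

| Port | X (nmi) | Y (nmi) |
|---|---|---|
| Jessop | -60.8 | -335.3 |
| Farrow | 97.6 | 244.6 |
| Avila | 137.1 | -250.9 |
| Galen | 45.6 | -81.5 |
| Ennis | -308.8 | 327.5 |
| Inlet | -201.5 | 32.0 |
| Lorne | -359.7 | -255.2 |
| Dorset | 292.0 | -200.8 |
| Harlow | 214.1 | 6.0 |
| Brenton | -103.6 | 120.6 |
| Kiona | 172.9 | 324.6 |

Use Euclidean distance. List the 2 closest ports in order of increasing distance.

Galen, Brenton

Distances from (3.2, -28.0):
Jessop: √((-64.0)² + (-307.3)²) = √(4096.000 + 94433.290) = 313.9 nmi
Farrow: √((94.4)² + (272.6)²) = √(8911.360 + 74310.760) = 288.5 nmi
Avila: √((133.9)² + (-222.9)²) = √(17929.210 + 49684.410) = 260.0 nmi
Galen: √((42.4)² + (-53.5)²) = √(1797.760 + 2862.250) = 68.3 nmi
Ennis: √((-312.0)² + (355.5)²) = √(97344.000 + 126380.250) = 473.0 nmi
Inlet: √((-204.7)² + (60.0)²) = √(41902.090 + 3600.000) = 213.3 nmi
Lorne: √((-362.9)² + (-227.2)²) = √(131696.410 + 51619.840) = 428.2 nmi
Dorset: √((288.8)² + (-172.8)²) = √(83405.440 + 29859.840) = 336.5 nmi
Harlow: √((210.9)² + (34.0)²) = √(44478.810 + 1156.000) = 213.6 nmi
Brenton: √((-106.8)² + (148.6)²) = √(11406.240 + 22081.960) = 183.0 nmi
Kiona: √((169.7)² + (352.6)²) = √(28798.090 + 124326.760) = 391.3 nmi
Sorted: Galen (68.3 nmi) < Brenton (183.0 nmi) < Inlet (213.3 nmi) < Harlow (213.6 nmi) < …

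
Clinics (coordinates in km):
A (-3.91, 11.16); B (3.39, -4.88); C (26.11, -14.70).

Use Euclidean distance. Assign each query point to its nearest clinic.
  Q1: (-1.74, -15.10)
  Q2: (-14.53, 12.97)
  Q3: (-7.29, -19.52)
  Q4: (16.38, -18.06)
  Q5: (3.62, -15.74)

Q1→B; Q2→A; Q3→B; Q4→C; Q5→B

Q1 at (-1.74, -15.10):
  A: √((-2.17)² + (26.26)²) = √(4.7089 + 689.5876) = 26.35 km
  B: √((5.13)² + (10.22)²) = √(26.3169 + 104.4484) = 11.44 km
  C: √((27.85)² + (0.40)²) = √(775.6225 + 0.1600) = 27.85 km
  → nearest: B (11.44 km)
Q2 at (-14.53, 12.97):
  A: √((10.62)² + (-1.81)²) = √(112.7844 + 3.2761) = 10.77 km
  B: √((17.92)² + (-17.85)²) = √(321.1264 + 318.6225) = 25.29 km
  C: √((40.64)² + (-27.67)²) = √(1651.6096 + 765.6289) = 49.17 km
  → nearest: A (10.77 km)
Q3 at (-7.29, -19.52):
  A: √((3.38)² + (30.68)²) = √(11.4244 + 941.2624) = 30.87 km
  B: √((10.68)² + (14.64)²) = √(114.0624 + 214.3296) = 18.12 km
  C: √((33.40)² + (4.82)²) = √(1115.5600 + 23.2324) = 33.75 km
  → nearest: B (18.12 km)
Q4 at (16.38, -18.06):
  A: √((-20.29)² + (29.22)²) = √(411.6841 + 853.8084) = 35.57 km
  B: √((-12.99)² + (13.18)²) = √(168.7401 + 173.7124) = 18.51 km
  C: √((9.73)² + (3.36)²) = √(94.6729 + 11.2896) = 10.29 km
  → nearest: C (10.29 km)
Q5 at (3.62, -15.74):
  A: √((-7.53)² + (26.90)²) = √(56.7009 + 723.6100) = 27.93 km
  B: √((-0.23)² + (10.86)²) = √(0.0529 + 117.9396) = 10.86 km
  C: √((22.49)² + (1.04)²) = √(505.8001 + 1.0816) = 22.51 km
  → nearest: B (10.86 km)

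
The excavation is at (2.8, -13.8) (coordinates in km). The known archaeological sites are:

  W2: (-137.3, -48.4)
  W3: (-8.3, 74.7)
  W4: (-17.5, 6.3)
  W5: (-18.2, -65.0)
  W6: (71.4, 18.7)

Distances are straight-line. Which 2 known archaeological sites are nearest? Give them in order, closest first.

Distances from (2.8, -13.8):
W2: 144.3 km
W3: 89.2 km
W4: 28.6 km
W5: 55.3 km
W6: 75.9 km
Sorted: W4 (28.6 km) < W5 (55.3 km) < W6 (75.9 km) < W3 (89.2 km) < …

W4, W5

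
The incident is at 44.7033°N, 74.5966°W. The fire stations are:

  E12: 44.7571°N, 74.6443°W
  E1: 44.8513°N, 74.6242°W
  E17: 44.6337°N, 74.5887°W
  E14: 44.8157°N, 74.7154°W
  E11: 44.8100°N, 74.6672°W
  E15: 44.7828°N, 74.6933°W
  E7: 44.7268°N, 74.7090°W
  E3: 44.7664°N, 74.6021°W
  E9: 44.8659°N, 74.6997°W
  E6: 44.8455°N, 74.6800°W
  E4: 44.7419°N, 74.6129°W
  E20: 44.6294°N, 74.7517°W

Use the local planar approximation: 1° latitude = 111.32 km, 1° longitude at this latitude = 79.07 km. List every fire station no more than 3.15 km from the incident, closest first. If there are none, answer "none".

none

Distances from 44.7033°N, 74.5966°W:
E12: 7.0777 km
E1: 16.6193 km
E17: 7.7730 km
E14: 15.6460 km
E11: 13.1242 km
E15: 11.6955 km
E7: 9.2645 km
E3: 7.0377 km
E9: 19.8517 km
E6: 17.1484 km
E4: 4.4861 km
E20: 14.7674 km
Threshold 3.15 km: none within range.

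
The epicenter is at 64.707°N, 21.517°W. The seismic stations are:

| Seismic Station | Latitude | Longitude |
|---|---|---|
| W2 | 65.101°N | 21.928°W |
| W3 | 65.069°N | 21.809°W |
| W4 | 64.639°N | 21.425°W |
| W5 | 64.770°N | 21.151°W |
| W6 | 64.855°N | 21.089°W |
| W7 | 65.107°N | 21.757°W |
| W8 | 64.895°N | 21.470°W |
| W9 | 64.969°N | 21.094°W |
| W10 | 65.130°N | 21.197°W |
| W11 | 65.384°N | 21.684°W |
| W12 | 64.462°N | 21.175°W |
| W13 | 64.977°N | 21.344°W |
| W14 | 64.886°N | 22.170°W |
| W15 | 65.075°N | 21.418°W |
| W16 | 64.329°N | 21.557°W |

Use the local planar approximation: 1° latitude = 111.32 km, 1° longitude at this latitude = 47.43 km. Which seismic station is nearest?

Distances from 64.707°N, 21.517°W:
W2: √((0.394·111.32)² + (-0.411·47.43)²) = √(1923.70662 + 380.00551) = 47.997 km
W3: √((0.362·111.32)² + (-0.292·47.43)²) = √(1623.91591 + 191.81031) = 42.611 km
W4: √((-0.068·111.32)² + (0.092·47.43)²) = √(57.30127 + 19.04066) = 8.737 km
W5: √((0.063·111.32)² + (0.366·47.43)²) = √(49.18441 + 301.34807) = 18.723 km
W6: √((0.148·111.32)² + (0.428·47.43)²) = √(271.43749 + 412.09162) = 26.144 km
W7: √((0.400·111.32)² + (-0.240·47.43)²) = √(1982.74278 + 129.57724) = 45.960 km
W8: √((0.188·111.32)² + (0.047·47.43)²) = √(437.98788 + 4.96938) = 21.047 km
W9: √((0.262·111.32)² + (0.423·47.43)²) = √(850.64622 + 402.51956) = 35.400 km
W10: √((0.423·111.32)² + (0.320·47.43)²) = √(2217.31365 + 230.35954) = 49.474 km
W11: √((0.677·111.32)² + (-0.167·47.43)²) = √(5679.67823 + 62.73923) = 75.779 km
W12: √((-0.245·111.32)² + (0.342·47.43)²) = √(743.83835 + 263.12279) = 31.733 km
W13: √((0.270·111.32)² + (0.173·47.43)²) = √(903.38718 + 67.32843) = 31.156 km
W14: √((0.179·111.32)² + (-0.653·47.43)²) = √(397.05663 + 959.25178) = 36.828 km
W15: √((0.368·111.32)² + (0.099·47.43)²) = √(1678.19349 + 22.04838) = 41.234 km
W16: √((-0.378·111.32)² + (-0.040·47.43)²) = √(1770.63887 + 3.59937) = 42.122 km
Minimum: W4 at 8.737 km.

W4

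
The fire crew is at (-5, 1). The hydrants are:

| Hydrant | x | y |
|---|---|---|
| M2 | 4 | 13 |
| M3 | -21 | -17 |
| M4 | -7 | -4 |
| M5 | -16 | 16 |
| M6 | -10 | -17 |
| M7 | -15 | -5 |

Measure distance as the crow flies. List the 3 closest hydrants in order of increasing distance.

Distances from (-5, 1):
M2: √((9)² + (12)²) = √(81.000 + 144.000) = 15.0
M3: √((-16)² + (-18)²) = √(256.000 + 324.000) = 24.1
M4: √((-2)² + (-5)²) = √(4.000 + 25.000) = 5.4
M5: √((-11)² + (15)²) = √(121.000 + 225.000) = 18.6
M6: √((-5)² + (-18)²) = √(25.000 + 324.000) = 18.7
M7: √((-10)² + (-6)²) = √(100.000 + 36.000) = 11.7
Sorted: M4 (5.4) < M7 (11.7) < M2 (15.0) < M5 (18.6) < M6 (18.7) < …

M4, M7, M2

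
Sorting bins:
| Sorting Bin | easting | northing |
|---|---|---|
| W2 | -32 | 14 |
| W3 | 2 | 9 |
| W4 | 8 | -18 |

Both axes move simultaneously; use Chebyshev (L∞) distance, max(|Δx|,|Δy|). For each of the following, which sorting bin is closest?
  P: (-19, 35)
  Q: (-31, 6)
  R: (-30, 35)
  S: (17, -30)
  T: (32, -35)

P at (-19, 35):
  W2: 21
  W3: 26
  W4: 53
  → nearest: W2 (21)
Q at (-31, 6):
  W2: 8
  W3: 33
  W4: 39
  → nearest: W2 (8)
R at (-30, 35):
  W2: 21
  W3: 32
  W4: 53
  → nearest: W2 (21)
S at (17, -30):
  W2: 49
  W3: 39
  W4: 12
  → nearest: W4 (12)
T at (32, -35):
  W2: 64
  W3: 44
  W4: 24
  → nearest: W4 (24)

P→W2; Q→W2; R→W2; S→W4; T→W4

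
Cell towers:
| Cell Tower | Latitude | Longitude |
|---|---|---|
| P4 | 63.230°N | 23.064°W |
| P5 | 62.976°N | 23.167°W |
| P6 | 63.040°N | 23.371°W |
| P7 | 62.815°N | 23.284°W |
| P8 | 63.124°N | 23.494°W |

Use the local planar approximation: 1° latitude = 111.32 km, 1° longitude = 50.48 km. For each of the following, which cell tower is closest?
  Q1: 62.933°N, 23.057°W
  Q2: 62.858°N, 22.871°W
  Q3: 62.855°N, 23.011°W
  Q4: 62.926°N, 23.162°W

Q1→P5; Q2→P5; Q3→P7; Q4→P5

Q1 at 62.933°N, 23.057°W:
  P4: √((0.297·111.32)² + (-0.007·50.48)²) = √(1093.09849 + 0.12486) = 33.064 km
  P5: √((0.043·111.32)² + (-0.110·50.48)²) = √(22.91307 + 30.83359) = 7.331 km
  P6: √((0.107·111.32)² + (-0.314·50.48)²) = √(141.87764 + 251.24532) = 19.827 km
  P7: √((-0.118·111.32)² + (-0.227·50.48)²) = √(172.54819 + 131.30776) = 17.431 km
  P8: √((0.191·111.32)² + (-0.437·50.48)²) = √(452.07775 + 486.63301) = 30.638 km
  → nearest: P5 (7.331 km)
Q2 at 62.858°N, 22.871°W:
  P4: √((0.372·111.32)² + (-0.193·50.48)²) = √(1714.87423 + 94.91903) = 42.542 km
  P5: √((0.118·111.32)² + (-0.296·50.48)²) = √(172.54819 + 223.26575) = 19.895 km
  P6: √((0.182·111.32)² + (-0.500·50.48)²) = √(410.47732 + 637.05760) = 32.366 km
  P7: √((-0.043·111.32)² + (-0.413·50.48)²) = √(22.91307 + 434.64911) = 21.391 km
  P8: √((0.266·111.32)² + (-0.623·50.48)²) = √(876.81843 + 989.04212) = 43.196 km
  → nearest: P5 (19.895 km)
Q3 at 62.855°N, 23.011°W:
  P4: √((0.375·111.32)² + (-0.053·50.48)²) = √(1742.64502 + 7.15798) = 41.831 km
  P5: √((0.121·111.32)² + (-0.156·50.48)²) = √(181.43336 + 62.01374) = 15.603 km
  P6: √((0.185·111.32)² + (-0.360·50.48)²) = √(424.12107 + 330.25066) = 27.466 km
  P7: √((-0.040·111.32)² + (-0.273·50.48)²) = √(19.82743 + 189.91706) = 14.483 km
  P8: √((0.269·111.32)² + (-0.483·50.48)²) = √(896.70782 + 594.47412) = 38.616 km
  → nearest: P7 (14.483 km)
Q4 at 62.926°N, 23.162°W:
  P4: √((0.304·111.32)² + (0.098·50.48)²) = √(1145.23223 + 24.47320) = 34.201 km
  P5: √((0.050·111.32)² + (-0.005·50.48)²) = √(30.98036 + 0.06371) = 5.572 km
  P6: √((0.114·111.32)² + (-0.209·50.48)²) = √(161.04828 + 111.30925) = 16.503 km
  P7: √((-0.111·111.32)² + (-0.122·50.48)²) = √(152.68359 + 37.92786) = 13.806 km
  P8: √((0.198·111.32)² + (-0.332·50.48)²) = √(485.82155 + 280.87615) = 27.689 km
  → nearest: P5 (5.572 km)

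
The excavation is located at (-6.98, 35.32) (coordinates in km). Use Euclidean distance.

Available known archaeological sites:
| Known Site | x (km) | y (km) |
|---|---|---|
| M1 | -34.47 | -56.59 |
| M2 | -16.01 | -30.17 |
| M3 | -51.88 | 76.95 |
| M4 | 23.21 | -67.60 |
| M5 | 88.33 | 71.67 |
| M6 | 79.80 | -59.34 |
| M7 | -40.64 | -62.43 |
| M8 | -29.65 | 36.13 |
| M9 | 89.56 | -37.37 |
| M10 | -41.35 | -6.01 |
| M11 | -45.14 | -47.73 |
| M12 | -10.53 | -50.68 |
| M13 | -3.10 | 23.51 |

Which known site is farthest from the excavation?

M6

Distances from (-6.98, 35.32):
M1: 95.93 km
M2: 66.11 km
M3: 61.23 km
M4: 107.26 km
M5: 102.01 km
M6: 128.42 km
M7: 103.38 km
M8: 22.68 km
M9: 120.85 km
M10: 53.75 km
M11: 91.40 km
M12: 86.07 km
M13: 12.43 km
Maximum: M6 at 128.42 km.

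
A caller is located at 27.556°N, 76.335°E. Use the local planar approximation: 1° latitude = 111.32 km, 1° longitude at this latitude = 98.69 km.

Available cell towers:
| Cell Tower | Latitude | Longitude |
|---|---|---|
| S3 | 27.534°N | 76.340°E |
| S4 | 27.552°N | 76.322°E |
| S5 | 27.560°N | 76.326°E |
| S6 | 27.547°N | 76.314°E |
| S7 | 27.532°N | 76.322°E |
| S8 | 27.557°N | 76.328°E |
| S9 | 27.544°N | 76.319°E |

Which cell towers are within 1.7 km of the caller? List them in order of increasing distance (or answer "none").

Distances from 27.556°N, 76.335°E:
S3: √((-0.022·111.32)² + (0.005·98.69)²) = √(5.99780 + 0.24349) = 2.498 km
S4: √((-0.004·111.32)² + (-0.013·98.69)²) = √(0.19827 + 1.64601) = 1.358 km
S5: √((0.004·111.32)² + (-0.009·98.69)²) = √(0.19827 + 0.78892) = 0.994 km
S6: √((-0.009·111.32)² + (-0.021·98.69)²) = √(1.00376 + 4.29521) = 2.302 km
S7: √((-0.024·111.32)² + (-0.013·98.69)²) = √(7.13787 + 1.64601) = 2.964 km
S8: √((0.001·111.32)² + (-0.007·98.69)²) = √(0.01239 + 0.47725) = 0.700 km
S9: √((-0.012·111.32)² + (-0.016·98.69)²) = √(1.78447 + 2.49337) = 2.068 km
Threshold 1.7 km: S8 (0.700 km), S5 (0.994 km), S4 (1.358 km) are within range.

S8, S5, S4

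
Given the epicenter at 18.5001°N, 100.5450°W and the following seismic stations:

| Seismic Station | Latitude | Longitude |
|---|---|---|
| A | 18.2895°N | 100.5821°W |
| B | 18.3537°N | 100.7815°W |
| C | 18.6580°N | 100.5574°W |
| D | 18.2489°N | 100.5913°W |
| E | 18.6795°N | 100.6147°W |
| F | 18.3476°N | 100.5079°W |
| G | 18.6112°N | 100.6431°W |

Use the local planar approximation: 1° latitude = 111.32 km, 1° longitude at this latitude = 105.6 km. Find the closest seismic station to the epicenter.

Distances from 18.5001°N, 100.5450°W:
A: 23.7691 km
B: 29.8215 km
C: 17.6261 km
D: 28.3878 km
E: 21.2840 km
F: 17.4225 km
G: 16.1330 km
Minimum: G at 16.1330 km.

G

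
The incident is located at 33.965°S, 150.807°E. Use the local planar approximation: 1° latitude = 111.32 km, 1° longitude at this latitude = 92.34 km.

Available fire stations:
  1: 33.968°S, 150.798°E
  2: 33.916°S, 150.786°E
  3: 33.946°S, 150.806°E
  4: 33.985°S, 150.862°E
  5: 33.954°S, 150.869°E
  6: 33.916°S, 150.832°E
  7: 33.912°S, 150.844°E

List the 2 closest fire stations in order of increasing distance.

1, 3

Distances from 33.965°S, 150.807°E:
1: √((-0.003·111.32)² + (-0.009·92.34)²) = √(0.11153 + 0.69066) = 0.896 km
2: √((0.049·111.32)² + (-0.021·92.34)²) = √(29.75353 + 3.76026) = 5.789 km
3: √((0.019·111.32)² + (-0.001·92.34)²) = √(4.47356 + 0.00853) = 2.117 km
4: √((-0.020·111.32)² + (0.055·92.34)²) = √(4.95686 + 25.79319) = 5.545 km
5: √((0.011·111.32)² + (0.062·92.34)²) = √(1.49945 + 32.77654) = 5.855 km
6: √((0.049·111.32)² + (0.025·92.34)²) = √(29.75353 + 5.32917) = 5.923 km
7: √((0.053·111.32)² + (0.037·92.34)²) = √(34.80953 + 11.67302) = 6.818 km
Sorted: 1 (0.896 km) < 3 (2.117 km) < 4 (5.545 km) < 2 (5.789 km) < …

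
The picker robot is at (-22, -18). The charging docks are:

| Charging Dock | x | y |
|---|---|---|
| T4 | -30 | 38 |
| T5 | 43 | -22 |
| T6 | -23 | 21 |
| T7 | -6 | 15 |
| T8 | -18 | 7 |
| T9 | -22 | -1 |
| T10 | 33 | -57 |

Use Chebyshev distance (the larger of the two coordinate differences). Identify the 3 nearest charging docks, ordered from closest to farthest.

T9, T8, T7

Distances from (-22, -18):
T4: max(|-8|, |56|) = 56
T5: max(|65|, |-4|) = 65
T6: max(|-1|, |39|) = 39
T7: max(|16|, |33|) = 33
T8: max(|4|, |25|) = 25
T9: max(|0|, |17|) = 17
T10: max(|55|, |-39|) = 55
Sorted: T9 (17) < T8 (25) < T7 (33) < T6 (39) < T10 (55) < …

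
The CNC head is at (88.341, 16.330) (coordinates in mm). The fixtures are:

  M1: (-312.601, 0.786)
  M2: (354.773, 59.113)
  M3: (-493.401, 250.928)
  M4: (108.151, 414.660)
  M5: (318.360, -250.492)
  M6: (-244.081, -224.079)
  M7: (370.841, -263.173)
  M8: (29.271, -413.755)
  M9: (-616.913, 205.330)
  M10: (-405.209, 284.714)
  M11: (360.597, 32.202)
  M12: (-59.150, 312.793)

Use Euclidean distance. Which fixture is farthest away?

M9

Distances from (88.341, 16.330):
M1: 401.243 mm
M2: 269.845 mm
M3: 627.264 mm
M4: 398.822 mm
M5: 352.282 mm
M6: 410.245 mm
M7: 397.402 mm
M8: 434.123 mm
M9: 730.140 mm
M10: 561.802 mm
M11: 272.718 mm
M12: 331.125 mm
Maximum: M9 at 730.140 mm.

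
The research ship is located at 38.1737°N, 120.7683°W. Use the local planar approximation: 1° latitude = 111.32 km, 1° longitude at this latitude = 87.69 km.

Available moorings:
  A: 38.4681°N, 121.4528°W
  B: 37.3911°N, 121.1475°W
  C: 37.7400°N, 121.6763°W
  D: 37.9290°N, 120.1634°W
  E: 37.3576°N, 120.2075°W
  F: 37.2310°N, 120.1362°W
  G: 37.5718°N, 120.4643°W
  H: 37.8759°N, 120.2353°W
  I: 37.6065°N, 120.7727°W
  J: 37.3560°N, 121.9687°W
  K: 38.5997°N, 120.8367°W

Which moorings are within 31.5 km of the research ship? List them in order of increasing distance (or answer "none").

Distances from 38.1737°N, 120.7683°W:
A: √((0.2944·111.32)² + (-0.6845·87.69)²) = √(1074.043835 + 3602.857167) = 68.3879 km
B: √((-0.7826·111.32)² + (-0.3792·87.69)²) = √(7589.725737 + 1105.698696) = 93.2493 km
C: √((-0.4337·111.32)² + (-0.9080·87.69)²) = √(2330.908575 + 6339.745691) = 93.1163 km
D: √((-0.2447·111.32)² + (0.6049·87.69)²) = √(742.017818 + 2813.632094) = 59.6293 km
E: √((-0.8161·111.32)² + (0.5608·87.69)²) = √(8253.404891 + 2418.333267) = 103.3041 km
F: √((-0.9427·111.32)² + (0.6321·87.69)²) = √(11012.689878 + 3072.357301) = 118.6804 km
G: √((-0.6019·111.32)² + (0.3040·87.69)²) = √(4489.470084 + 710.636168) = 72.1118 km
H: √((-0.2978·111.32)² + (0.5330·87.69)²) = √(1098.995166 + 2184.512621) = 57.3019 km
I: √((-0.5672·111.32)² + (-0.0044·87.69)²) = √(3986.748502 + 0.148869) = 63.1419 km
J: √((-0.8177·111.32)² + (-1.2004·87.69)²) = √(8285.798943 + 11080.315169) = 139.1622 km
K: √((0.4260·111.32)² + (-0.0684·87.69)²) = √(2248.876434 + 35.975956) = 47.8001 km
Threshold 31.5 km: none within range.

none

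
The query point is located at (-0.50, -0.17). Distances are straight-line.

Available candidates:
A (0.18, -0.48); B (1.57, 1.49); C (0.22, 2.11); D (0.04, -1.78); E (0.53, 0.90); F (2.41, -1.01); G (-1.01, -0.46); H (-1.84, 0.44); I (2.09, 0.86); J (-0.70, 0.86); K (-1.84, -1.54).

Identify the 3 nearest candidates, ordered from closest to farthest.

Distances from (-0.50, -0.17):
A: 0.75
B: 2.65
C: 2.39
D: 1.70
E: 1.49
F: 3.03
G: 0.59
H: 1.47
I: 2.79
J: 1.05
K: 1.92
Sorted: G (0.59) < A (0.75) < J (1.05) < H (1.47) < E (1.49) < …

G, A, J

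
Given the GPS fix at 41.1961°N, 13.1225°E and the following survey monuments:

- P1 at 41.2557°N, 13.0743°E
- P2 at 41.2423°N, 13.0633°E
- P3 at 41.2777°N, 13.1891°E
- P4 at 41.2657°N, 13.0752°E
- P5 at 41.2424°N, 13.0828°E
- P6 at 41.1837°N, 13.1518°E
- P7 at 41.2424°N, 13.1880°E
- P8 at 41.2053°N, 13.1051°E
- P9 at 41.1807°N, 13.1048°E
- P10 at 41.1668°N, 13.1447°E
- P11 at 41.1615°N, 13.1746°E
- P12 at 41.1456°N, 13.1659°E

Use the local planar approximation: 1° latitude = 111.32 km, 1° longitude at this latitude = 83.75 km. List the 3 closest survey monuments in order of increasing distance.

P8, P9, P6

Distances from 41.1961°N, 13.1225°E:
P1: √((0.0596·111.32)² + (-0.0482·83.75)²) = √(44.018873 + 16.295351) = 7.7662 km
P2: √((0.0462·111.32)² + (-0.0592·83.75)²) = √(26.450284 + 24.581764) = 7.1437 km
P3: √((0.0816·111.32)² + (0.0666·83.75)²) = √(82.513824 + 31.111295) = 10.6595 km
P4: √((0.0696·111.32)² + (-0.0473·83.75)²) = √(60.029521 + 15.692492) = 8.7018 km
P5: √((0.0463·111.32)² + (-0.0397·83.75)²) = √(26.564912 + 11.054794) = 6.1335 km
P6: √((-0.0124·111.32)² + (0.0293·83.75)²) = √(1.905416 + 6.021503) = 2.8155 km
P7: √((0.0463·111.32)² + (0.0655·83.75)²) = √(26.564912 + 30.092082) = 7.5271 km
P8: √((0.0092·111.32)² + (-0.0174·83.75)²) = √(1.048871 + 2.123578) = 1.7811 km
P9: √((-0.0154·111.32)² + (-0.0177·83.75)²) = √(2.938920 + 2.197436) = 2.2664 km
P10: √((-0.0293·111.32)² + (0.0222·83.75)²) = √(10.638530 + 3.456811) = 3.7544 km
P11: √((-0.0346·111.32)² + (0.0521·83.75)²) = √(14.835377 + 19.039041) = 5.8202 km
P12: √((-0.0505·111.32)² + (0.0434·83.75)²) = √(31.603061 + 13.211408) = 6.6944 km
Sorted: P8 (1.7811 km) < P9 (2.2664 km) < P6 (2.8155 km) < P10 (3.7544 km) < P11 (5.8202 km) < …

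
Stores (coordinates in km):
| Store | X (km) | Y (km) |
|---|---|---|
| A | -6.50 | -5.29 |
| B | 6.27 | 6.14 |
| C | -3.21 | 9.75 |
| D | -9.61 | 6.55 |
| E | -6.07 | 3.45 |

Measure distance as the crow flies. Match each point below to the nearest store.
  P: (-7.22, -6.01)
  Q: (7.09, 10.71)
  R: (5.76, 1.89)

P→A; Q→B; R→B

P at (-7.22, -6.01):
  A: 1.018 km
  B: 18.155 km
  C: 16.262 km
  D: 12.785 km
  E: 9.530 km
  → nearest: A (1.018 km)
Q at (7.09, 10.71):
  A: 20.993 km
  B: 4.643 km
  C: 10.345 km
  D: 17.210 km
  E: 15.030 km
  → nearest: B (4.643 km)
R at (5.76, 1.89):
  A: 14.208 km
  B: 4.280 km
  C: 11.926 km
  D: 16.061 km
  E: 11.932 km
  → nearest: B (4.280 km)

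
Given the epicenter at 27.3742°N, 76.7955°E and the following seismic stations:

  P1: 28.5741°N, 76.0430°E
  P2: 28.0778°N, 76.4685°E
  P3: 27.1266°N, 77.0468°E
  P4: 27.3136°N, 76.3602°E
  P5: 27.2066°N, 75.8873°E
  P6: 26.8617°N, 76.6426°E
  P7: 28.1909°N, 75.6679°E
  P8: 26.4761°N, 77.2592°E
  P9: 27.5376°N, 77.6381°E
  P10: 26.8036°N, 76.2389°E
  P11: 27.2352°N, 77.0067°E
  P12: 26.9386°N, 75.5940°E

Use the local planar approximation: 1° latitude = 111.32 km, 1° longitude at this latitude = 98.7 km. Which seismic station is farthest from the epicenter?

P1

Distances from 27.3742°N, 76.7955°E:
P1: 152.8333 km
P2: 84.7138 km
P3: 37.0798 km
P4: 43.4905 km
P5: 91.5604 km
P6: 59.0137 km
P7: 143.7078 km
P8: 109.9542 km
P9: 85.1306 km
P10: 83.9803 km
P11: 25.9608 km
P12: 128.1191 km
Maximum: P1 at 152.8333 km.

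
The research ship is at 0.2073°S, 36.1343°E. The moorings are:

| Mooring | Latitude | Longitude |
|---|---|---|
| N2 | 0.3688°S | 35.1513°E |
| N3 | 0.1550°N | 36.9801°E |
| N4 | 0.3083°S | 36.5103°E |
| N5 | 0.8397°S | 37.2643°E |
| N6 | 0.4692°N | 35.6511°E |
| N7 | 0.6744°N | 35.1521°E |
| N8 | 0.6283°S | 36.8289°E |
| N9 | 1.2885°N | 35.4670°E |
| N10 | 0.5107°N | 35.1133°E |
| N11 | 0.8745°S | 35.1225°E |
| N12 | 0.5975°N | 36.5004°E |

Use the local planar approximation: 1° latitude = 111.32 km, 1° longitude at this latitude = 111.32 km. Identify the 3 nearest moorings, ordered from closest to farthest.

Distances from 0.2073°S, 36.1343°E:
N2: 110.8946 km
N3: 102.4289 km
N4: 43.3401 km
N5: 144.1510 km
N6: 92.5453 km
N7: 146.9302 km
N8: 90.4169 km
N9: 182.3307 km
N10: 138.9479 km
N11: 134.9176 km
N12: 98.4243 km
Sorted: N4 (43.3401 km) < N8 (90.4169 km) < N6 (92.5453 km) < N12 (98.4243 km) < N3 (102.4289 km) < …

N4, N8, N6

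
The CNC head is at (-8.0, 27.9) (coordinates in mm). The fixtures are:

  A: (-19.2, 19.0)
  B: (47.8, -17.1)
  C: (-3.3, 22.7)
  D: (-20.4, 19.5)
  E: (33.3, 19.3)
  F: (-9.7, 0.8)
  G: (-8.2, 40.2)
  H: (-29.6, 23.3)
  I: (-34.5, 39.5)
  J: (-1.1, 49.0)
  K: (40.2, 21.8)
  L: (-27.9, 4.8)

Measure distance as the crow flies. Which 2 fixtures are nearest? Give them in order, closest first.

C, G

Distances from (-8.0, 27.9):
A: √((-11.2)² + (-8.9)²) = √(125.440 + 79.210) = 14.3 mm
B: √((55.8)² + (-45.0)²) = √(3113.640 + 2025.000) = 71.7 mm
C: √((4.7)² + (-5.2)²) = √(22.090 + 27.040) = 7.0 mm
D: √((-12.4)² + (-8.4)²) = √(153.760 + 70.560) = 15.0 mm
E: √((41.3)² + (-8.6)²) = √(1705.690 + 73.960) = 42.2 mm
F: √((-1.7)² + (-27.1)²) = √(2.890 + 734.410) = 27.2 mm
G: √((-0.2)² + (12.3)²) = √(0.040 + 151.290) = 12.3 mm
H: √((-21.6)² + (-4.6)²) = √(466.560 + 21.160) = 22.1 mm
I: √((-26.5)² + (11.6)²) = √(702.250 + 134.560) = 28.9 mm
J: √((6.9)² + (21.1)²) = √(47.610 + 445.210) = 22.2 mm
K: √((48.2)² + (-6.1)²) = √(2323.240 + 37.210) = 48.6 mm
L: √((-19.9)² + (-23.1)²) = √(396.010 + 533.610) = 30.5 mm
Sorted: C (7.0 mm) < G (12.3 mm) < A (14.3 mm) < D (15.0 mm) < …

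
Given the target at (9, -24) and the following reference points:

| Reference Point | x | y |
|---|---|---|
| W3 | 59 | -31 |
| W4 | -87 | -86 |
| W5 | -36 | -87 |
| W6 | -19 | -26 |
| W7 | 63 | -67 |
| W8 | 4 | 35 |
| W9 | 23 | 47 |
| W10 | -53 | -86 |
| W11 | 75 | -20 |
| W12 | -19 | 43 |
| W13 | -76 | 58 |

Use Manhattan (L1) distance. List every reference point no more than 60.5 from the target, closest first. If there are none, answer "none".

W6, W3

Distances from (9, -24):
W3: |50| + |-7| = 50 + 7 = 57
W4: |-96| + |-62| = 96 + 62 = 158
W5: |-45| + |-63| = 45 + 63 = 108
W6: |-28| + |-2| = 28 + 2 = 30
W7: |54| + |-43| = 54 + 43 = 97
W8: |-5| + |59| = 5 + 59 = 64
W9: |14| + |71| = 14 + 71 = 85
W10: |-62| + |-62| = 62 + 62 = 124
W11: |66| + |4| = 66 + 4 = 70
W12: |-28| + |67| = 28 + 67 = 95
W13: |-85| + |82| = 85 + 82 = 167
Threshold 60.5: W6 (30), W3 (57) are within range.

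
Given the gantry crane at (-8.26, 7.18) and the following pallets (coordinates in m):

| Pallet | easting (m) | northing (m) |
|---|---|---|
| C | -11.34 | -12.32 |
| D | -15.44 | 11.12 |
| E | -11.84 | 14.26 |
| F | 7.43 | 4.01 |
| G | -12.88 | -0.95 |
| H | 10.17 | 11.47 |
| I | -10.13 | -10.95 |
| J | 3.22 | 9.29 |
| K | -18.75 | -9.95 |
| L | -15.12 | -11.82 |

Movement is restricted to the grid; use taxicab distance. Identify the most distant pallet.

K

Distances from (-8.26, 7.18):
C: 22.58 m
D: 11.12 m
E: 10.66 m
F: 18.86 m
G: 12.75 m
H: 22.72 m
I: 20.00 m
J: 13.59 m
K: 27.62 m
L: 25.86 m
Maximum: K at 27.62 m.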